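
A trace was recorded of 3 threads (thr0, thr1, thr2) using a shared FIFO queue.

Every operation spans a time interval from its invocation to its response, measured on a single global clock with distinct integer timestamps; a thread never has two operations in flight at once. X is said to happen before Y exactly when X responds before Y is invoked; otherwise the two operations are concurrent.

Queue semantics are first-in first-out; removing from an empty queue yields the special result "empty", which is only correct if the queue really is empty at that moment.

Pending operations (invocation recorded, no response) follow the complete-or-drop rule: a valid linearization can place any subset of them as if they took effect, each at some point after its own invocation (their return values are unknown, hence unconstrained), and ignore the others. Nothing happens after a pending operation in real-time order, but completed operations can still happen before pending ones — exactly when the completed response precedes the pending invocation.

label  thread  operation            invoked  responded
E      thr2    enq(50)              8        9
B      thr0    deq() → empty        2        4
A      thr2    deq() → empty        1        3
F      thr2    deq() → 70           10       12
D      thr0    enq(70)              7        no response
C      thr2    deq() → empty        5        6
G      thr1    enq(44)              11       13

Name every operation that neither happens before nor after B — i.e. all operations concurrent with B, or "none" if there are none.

concurrent with B ([2,4]): every op whose interval crosses 2..4
A [1,3]: concurrent
C [5,6]: after
D [7,…): after
E [8,9]: after
F [10,12]: after
G [11,13]: after

A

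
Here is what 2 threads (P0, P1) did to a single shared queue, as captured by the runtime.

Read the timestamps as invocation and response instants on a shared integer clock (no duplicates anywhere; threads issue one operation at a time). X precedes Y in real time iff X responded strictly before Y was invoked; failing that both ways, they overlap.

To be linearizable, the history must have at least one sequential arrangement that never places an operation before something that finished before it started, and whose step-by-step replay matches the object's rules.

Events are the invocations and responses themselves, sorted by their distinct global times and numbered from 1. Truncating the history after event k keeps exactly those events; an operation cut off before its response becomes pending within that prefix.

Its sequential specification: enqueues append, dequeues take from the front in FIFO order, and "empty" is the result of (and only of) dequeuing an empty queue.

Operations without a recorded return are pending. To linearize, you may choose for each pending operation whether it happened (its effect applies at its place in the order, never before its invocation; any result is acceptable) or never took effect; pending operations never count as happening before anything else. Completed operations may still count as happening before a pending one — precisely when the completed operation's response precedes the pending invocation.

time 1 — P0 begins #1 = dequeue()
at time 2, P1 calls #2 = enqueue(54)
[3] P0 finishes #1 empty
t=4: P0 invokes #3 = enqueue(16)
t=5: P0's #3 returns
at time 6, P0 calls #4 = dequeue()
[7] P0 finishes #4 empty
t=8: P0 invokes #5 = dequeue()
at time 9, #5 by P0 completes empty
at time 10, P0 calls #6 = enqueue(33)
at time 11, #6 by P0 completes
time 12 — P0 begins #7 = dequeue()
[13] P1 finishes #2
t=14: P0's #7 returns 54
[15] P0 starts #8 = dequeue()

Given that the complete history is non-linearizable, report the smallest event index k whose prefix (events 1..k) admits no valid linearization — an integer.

a valid linearization of events 1..6 exists, for instance #1, #2, #3:
step 1: #1 dequeue() → empty — queue <>
step 2: #2 enqueue(54) (pending, included) — queue <54>
step 3: #3 enqueue(16) — queue <54,16>
once event 7 joins (#4's response, time 7), exhaustive search finds no witness
completion choices over the 1 pending operation (#2) were checked; none helps
e.g. #1, #3, #4 (pending dropped): illegal at step 3, since #4 dequeue() → empty cannot apply there

7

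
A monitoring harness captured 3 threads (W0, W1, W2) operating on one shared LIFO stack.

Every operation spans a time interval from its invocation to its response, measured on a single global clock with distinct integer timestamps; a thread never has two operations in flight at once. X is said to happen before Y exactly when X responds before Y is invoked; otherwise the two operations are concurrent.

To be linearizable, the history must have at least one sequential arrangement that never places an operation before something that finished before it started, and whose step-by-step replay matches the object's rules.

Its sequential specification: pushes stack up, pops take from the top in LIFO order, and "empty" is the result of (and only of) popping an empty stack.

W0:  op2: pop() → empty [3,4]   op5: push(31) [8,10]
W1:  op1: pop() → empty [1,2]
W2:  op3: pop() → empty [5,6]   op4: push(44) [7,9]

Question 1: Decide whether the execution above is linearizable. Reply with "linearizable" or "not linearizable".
linearizable

witness order: op1, op2, op3, op4, op5
step 1: op1 pop() → empty — stack <>
step 2: op2 pop() → empty — stack <>
step 3: op3 pop() → empty — stack <>
step 4: op4 push(44) — stack <44>
step 5: op5 push(31) — stack <44,31>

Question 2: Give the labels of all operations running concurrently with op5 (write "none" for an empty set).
Answer: op4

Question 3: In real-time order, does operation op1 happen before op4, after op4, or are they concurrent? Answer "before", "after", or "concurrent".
Answer: before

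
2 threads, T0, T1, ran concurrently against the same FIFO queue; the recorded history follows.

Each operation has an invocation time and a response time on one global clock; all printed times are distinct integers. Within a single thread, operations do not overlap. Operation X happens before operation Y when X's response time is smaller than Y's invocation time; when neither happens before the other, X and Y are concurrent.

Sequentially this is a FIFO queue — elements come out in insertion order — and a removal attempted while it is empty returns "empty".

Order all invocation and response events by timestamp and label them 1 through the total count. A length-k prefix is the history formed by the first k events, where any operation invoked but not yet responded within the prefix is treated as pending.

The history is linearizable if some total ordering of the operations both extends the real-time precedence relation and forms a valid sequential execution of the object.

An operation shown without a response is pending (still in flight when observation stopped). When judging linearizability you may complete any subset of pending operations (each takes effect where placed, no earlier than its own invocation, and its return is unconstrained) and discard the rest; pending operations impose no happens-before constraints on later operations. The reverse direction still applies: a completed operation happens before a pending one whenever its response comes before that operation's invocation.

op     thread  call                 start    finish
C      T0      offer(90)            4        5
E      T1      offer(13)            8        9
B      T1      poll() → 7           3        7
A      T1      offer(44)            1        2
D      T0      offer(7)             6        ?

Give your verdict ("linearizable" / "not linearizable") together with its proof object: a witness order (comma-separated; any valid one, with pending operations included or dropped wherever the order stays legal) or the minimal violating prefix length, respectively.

through event 6 a valid linearization exists; event 7 (B responding at time 7) ends that
checked exhaustively: 2 real-time-consistent orders of 3 completed operations, zero legal FIFO queue replays
completion choices over the 1 pending operation (D) were checked; none helps
one such order, A, B, C (pending dropped), breaks at step 2 where B poll() → 7 is illegal
one such order, A, C, B (pending dropped), breaks at step 3 where B poll() → 7 is illegal

not linearizable — minimal violating prefix: 7 events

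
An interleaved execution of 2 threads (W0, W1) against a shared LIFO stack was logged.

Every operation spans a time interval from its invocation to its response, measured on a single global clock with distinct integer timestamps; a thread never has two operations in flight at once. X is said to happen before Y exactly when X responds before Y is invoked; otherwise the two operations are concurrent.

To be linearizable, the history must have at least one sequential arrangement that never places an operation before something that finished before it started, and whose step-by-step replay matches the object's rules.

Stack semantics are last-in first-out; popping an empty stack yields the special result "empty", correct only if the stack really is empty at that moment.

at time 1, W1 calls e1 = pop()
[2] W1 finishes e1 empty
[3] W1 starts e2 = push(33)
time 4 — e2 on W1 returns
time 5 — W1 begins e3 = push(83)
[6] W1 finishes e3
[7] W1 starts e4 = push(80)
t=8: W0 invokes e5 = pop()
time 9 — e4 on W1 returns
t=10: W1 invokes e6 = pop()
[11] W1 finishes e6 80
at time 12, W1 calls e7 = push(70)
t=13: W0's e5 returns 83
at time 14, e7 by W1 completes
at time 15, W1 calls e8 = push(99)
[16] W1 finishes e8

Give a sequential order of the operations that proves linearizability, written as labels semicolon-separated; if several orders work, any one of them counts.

e1; e2; e3; e4; e6; e5; e7; e8

after step 1 (e1 pop() → empty): stack <>
after step 2 (e2 push(33)): stack <33>
after step 3 (e3 push(83)): stack <33,83>
after step 4 (e4 push(80)): stack <33,83,80>
after step 5 (e6 pop() → 80): stack <33,83>
after step 6 (e5 pop() → 83): stack <33>
after step 7 (e7 push(70)): stack <33,70>
after step 8 (e8 push(99)): stack <33,70,99>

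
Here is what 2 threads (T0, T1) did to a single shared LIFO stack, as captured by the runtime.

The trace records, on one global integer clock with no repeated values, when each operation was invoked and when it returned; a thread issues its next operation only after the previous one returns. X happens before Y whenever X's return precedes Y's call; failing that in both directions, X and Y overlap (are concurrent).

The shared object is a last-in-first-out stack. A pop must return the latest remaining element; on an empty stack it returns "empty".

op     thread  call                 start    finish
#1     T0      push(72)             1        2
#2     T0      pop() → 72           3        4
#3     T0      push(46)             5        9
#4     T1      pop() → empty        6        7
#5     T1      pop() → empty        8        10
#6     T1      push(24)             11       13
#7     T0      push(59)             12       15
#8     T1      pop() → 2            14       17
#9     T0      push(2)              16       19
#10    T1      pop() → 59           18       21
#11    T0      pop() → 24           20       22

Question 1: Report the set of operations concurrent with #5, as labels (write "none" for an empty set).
#5 spans [8,10]: anything still running between times 8 and 10 counts as concurrent
#1 [1,2]: before
#2 [3,4]: before
#3 [5,9]: concurrent
#4 [6,7]: before
#6 [11,13]: after
#7 [12,15]: after
#8 [14,17]: after
#9 [16,19]: after
#10 [18,21]: after
#11 [20,22]: after

#3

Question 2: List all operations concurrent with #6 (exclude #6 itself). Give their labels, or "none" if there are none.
overlap test against #6 [11,13]: concurrent iff the interval meets 11..13
#1 [1,2]: before
#2 [3,4]: before
#3 [5,9]: before
#4 [6,7]: before
#5 [8,10]: before
#7 [12,15]: concurrent
#8 [14,17]: after
#9 [16,19]: after
#10 [18,21]: after
#11 [20,22]: after

#7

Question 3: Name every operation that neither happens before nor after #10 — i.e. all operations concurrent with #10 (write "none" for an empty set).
#10 runs from 18 to 21; window-overlapping ops are concurrent
#1 [1,2]: before
#2 [3,4]: before
#3 [5,9]: before
#4 [6,7]: before
#5 [8,10]: before
#6 [11,13]: before
#7 [12,15]: before
#8 [14,17]: before
#9 [16,19]: concurrent
#11 [20,22]: concurrent

#11, #9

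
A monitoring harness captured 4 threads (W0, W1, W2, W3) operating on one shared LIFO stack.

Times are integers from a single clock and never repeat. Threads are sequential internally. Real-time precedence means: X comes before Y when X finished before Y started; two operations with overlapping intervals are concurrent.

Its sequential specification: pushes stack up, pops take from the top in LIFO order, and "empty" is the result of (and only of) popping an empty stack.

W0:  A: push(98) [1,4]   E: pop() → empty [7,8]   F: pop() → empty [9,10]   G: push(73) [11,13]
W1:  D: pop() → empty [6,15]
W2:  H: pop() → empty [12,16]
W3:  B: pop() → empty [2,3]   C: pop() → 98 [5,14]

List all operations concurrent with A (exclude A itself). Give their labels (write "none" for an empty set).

B

A spans [1,4]: anything still running between times 1 and 4 counts as concurrent
B [2,3]: concurrent
C [5,14]: after
D [6,15]: after
E [7,8]: after
F [9,10]: after
G [11,13]: after
H [12,16]: after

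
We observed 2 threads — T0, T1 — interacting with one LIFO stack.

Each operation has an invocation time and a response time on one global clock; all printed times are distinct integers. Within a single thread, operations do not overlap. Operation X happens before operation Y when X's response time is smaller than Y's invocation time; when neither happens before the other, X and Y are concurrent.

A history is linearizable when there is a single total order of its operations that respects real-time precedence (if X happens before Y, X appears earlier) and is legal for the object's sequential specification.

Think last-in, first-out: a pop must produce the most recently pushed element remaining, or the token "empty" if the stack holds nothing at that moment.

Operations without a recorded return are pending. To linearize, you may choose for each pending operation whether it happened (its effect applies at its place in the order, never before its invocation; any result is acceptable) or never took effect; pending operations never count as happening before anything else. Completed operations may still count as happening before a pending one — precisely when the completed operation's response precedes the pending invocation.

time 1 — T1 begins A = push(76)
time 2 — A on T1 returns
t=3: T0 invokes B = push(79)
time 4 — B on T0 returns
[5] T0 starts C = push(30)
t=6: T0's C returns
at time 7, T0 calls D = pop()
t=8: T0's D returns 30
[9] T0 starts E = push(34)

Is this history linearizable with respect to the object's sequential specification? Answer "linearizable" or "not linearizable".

a witness: A, B, C, D
1. A push(76), leaving stack <76>
2. B push(79), leaving stack <76,79>
3. C push(30), leaving stack <76,79,30>
4. D pop() → 30, leaving stack <76,79>

linearizable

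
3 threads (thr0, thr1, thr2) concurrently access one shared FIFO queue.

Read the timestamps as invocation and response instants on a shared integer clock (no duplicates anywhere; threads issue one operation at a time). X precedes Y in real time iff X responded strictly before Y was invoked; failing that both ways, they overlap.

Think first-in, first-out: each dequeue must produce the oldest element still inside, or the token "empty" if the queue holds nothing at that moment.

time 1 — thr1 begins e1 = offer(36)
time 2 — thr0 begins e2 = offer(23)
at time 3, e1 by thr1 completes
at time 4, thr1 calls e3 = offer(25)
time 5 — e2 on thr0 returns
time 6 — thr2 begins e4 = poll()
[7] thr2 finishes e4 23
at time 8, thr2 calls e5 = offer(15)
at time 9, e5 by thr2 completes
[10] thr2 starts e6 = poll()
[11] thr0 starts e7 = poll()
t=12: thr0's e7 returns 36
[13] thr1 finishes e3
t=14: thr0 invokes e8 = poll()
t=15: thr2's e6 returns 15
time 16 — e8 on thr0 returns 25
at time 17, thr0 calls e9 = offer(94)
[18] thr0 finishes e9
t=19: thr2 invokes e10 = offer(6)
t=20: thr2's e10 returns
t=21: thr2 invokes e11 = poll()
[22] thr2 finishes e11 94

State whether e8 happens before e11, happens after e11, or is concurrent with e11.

before

e8 spans [14,16], e11 spans [21,22]
resp(e8)=16 < inv(e11)=21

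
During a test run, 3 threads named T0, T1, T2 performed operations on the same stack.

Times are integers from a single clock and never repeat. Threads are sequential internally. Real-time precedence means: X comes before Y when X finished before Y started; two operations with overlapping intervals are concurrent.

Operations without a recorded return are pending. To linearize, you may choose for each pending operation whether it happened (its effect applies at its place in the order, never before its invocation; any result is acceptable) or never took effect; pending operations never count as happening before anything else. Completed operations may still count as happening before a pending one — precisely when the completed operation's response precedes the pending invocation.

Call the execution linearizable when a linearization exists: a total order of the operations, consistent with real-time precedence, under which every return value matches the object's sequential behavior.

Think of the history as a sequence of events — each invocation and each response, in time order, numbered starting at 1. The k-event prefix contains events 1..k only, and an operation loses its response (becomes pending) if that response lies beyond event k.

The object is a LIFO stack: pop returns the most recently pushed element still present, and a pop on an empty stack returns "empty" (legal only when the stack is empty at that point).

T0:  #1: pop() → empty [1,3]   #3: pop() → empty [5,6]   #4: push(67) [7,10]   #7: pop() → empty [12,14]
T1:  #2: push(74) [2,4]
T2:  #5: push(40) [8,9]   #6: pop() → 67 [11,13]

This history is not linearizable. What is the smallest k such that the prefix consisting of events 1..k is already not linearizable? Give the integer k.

6

a valid linearization of events 1..5 exists, for instance #1, #2:
1. #1 pop() → empty, leaving stack <>
2. #2 push(74), leaving stack <74>
once event 6 joins (#3's response, time 6), exhaustive search finds no witness
sample order #1, #2, #3 stalls at step 3 — #3 pop() → empty has no legal effect
sample order #2, #1, #3 stalls at step 2 — #1 pop() → empty has no legal effect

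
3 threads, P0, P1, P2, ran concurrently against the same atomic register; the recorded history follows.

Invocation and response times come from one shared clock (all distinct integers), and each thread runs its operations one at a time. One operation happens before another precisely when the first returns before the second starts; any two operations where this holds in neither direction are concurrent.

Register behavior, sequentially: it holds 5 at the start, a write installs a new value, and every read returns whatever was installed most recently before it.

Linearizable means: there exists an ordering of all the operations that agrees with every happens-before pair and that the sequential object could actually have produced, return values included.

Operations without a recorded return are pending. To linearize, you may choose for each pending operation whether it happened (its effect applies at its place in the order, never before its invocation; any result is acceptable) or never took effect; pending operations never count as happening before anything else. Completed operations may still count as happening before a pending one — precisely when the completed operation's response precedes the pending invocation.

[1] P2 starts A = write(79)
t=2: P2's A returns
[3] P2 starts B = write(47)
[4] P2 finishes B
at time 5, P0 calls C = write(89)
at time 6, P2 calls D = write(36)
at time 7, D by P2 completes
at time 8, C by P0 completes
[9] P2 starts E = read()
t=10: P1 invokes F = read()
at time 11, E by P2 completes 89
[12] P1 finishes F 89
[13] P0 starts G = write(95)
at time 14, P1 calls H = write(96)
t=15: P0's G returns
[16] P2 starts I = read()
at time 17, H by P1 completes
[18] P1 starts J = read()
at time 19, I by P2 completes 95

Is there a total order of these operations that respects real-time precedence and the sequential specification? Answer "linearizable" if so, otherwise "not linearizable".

one valid linearization: A, B, D, C, E, F, G, I, H
after step 1 (A write(79)): value 79
after step 2 (B write(47)): value 47
after step 3 (D write(36)): value 36
after step 4 (C write(89)): value 89
after step 5 (E read() → 89): value 89
after step 6 (F read() → 89): value 89
after step 7 (G write(95)): value 95
after step 8 (I read() → 95): value 95
after step 9 (H write(96)): value 96

linearizable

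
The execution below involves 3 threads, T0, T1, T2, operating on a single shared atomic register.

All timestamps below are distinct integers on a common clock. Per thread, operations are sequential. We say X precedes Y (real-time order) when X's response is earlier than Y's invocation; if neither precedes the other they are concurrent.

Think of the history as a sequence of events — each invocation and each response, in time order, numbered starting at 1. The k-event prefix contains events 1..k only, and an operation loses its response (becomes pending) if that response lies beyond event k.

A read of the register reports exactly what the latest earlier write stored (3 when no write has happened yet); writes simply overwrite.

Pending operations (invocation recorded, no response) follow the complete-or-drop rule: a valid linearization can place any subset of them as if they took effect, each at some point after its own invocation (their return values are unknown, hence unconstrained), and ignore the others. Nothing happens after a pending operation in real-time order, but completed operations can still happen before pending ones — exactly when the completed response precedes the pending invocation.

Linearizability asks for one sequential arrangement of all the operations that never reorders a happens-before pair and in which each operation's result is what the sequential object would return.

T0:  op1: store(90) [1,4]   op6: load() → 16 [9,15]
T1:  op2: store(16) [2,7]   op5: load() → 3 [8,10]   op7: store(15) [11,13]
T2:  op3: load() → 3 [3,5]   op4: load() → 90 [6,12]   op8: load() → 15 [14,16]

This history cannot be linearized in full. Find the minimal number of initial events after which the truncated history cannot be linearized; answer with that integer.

10

events 1..9 are still linearizable — one witness is op3, op1, op2:
after step 1 (op3 load() → 3): value 3
after step 2 (op1 store(90)): value 90
after step 3 (op2 store(16)): value 16
include event 10 — op5 responding at 10 — and every candidate order breaks
include/drop combinations of the 2 pending operations (op4, op6) were all tried; none helps
take op1, op2, op3, op5 (pending dropped): step 3 already fails, because op3 load() → 3 cannot occur there
take op1, op3, op2, op5 (pending dropped): step 2 already fails, because op3 load() → 3 cannot occur there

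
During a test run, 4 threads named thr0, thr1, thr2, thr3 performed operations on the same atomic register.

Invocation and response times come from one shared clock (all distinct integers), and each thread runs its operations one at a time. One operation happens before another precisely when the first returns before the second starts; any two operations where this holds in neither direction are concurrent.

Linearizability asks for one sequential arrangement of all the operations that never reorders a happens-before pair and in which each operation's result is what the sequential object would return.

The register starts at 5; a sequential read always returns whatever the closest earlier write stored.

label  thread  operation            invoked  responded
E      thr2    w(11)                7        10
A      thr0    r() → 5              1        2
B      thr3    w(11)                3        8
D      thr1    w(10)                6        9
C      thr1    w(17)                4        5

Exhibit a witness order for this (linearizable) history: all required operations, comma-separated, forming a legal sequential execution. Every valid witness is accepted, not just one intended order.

A, B, C, D, E

1. A r() → 5, leaving value 5
2. B w(11), leaving value 11
3. C w(17), leaving value 17
4. D w(10), leaving value 10
5. E w(11), leaving value 11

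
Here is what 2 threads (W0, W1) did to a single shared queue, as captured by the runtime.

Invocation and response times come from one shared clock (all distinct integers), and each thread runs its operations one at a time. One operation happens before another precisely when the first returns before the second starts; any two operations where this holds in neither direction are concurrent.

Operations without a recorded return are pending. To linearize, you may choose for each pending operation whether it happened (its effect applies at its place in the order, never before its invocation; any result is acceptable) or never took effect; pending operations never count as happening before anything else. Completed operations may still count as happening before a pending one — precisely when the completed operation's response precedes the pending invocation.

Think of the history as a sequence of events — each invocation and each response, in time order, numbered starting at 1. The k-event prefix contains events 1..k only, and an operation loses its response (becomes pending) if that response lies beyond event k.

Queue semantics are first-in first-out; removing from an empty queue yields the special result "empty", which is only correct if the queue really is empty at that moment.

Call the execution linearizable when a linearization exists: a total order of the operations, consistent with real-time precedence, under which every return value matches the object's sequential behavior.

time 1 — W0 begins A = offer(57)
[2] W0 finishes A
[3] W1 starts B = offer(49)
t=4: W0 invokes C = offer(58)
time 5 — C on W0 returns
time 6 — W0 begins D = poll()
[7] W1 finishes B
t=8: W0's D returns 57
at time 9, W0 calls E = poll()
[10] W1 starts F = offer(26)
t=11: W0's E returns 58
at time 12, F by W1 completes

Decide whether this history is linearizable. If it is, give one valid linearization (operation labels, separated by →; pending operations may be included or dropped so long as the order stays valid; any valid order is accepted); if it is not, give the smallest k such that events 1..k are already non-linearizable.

linearizable — witness: A → C → B → D → E → F

after step 1 (A offer(57)): queue <57>
after step 2 (C offer(58)): queue <57,58>
after step 3 (B offer(49)): queue <57,58,49>
after step 4 (D poll() → 57): queue <58,49>
after step 5 (E poll() → 58): queue <49>
after step 6 (F offer(26)): queue <49,26>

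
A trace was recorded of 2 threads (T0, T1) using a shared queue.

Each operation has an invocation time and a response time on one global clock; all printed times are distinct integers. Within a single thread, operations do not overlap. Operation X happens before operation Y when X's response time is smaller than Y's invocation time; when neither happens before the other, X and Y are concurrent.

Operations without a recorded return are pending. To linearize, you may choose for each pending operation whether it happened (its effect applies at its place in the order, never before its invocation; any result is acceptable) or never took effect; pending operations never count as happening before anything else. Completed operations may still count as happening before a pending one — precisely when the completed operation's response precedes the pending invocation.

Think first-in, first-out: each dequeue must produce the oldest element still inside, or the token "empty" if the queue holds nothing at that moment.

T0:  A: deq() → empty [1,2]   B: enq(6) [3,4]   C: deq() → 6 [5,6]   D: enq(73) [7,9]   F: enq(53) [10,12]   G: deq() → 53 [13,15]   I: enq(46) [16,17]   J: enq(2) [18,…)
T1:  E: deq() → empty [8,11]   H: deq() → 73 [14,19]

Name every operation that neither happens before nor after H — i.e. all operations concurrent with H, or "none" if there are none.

concurrent with H ([14,19]): every op whose interval crosses 14..19
A [1,2]: before
B [3,4]: before
C [5,6]: before
D [7,9]: before
E [8,11]: before
F [10,12]: before
G [13,15]: concurrent
I [16,17]: concurrent
J [18,…): concurrent

G, I, J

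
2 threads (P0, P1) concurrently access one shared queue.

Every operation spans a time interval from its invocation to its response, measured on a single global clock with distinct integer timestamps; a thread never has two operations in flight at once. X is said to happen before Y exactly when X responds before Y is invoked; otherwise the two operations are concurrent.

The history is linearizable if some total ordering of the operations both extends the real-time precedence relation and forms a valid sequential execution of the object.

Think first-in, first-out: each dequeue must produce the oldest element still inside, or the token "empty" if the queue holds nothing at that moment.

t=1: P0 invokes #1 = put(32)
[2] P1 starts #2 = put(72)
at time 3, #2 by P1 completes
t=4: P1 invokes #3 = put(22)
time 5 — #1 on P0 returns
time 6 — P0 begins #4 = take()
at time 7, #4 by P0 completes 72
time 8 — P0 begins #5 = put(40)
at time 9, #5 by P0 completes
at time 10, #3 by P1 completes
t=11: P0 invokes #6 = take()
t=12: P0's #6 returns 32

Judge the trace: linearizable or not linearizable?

linearizable

a witness: #2, #1, #3, #4, #5, #6
step 1: #2 put(72) — queue <72>
step 2: #1 put(32) — queue <72,32>
step 3: #3 put(22) — queue <72,32,22>
step 4: #4 take() → 72 — queue <32,22>
step 5: #5 put(40) — queue <32,22,40>
step 6: #6 take() → 32 — queue <22,40>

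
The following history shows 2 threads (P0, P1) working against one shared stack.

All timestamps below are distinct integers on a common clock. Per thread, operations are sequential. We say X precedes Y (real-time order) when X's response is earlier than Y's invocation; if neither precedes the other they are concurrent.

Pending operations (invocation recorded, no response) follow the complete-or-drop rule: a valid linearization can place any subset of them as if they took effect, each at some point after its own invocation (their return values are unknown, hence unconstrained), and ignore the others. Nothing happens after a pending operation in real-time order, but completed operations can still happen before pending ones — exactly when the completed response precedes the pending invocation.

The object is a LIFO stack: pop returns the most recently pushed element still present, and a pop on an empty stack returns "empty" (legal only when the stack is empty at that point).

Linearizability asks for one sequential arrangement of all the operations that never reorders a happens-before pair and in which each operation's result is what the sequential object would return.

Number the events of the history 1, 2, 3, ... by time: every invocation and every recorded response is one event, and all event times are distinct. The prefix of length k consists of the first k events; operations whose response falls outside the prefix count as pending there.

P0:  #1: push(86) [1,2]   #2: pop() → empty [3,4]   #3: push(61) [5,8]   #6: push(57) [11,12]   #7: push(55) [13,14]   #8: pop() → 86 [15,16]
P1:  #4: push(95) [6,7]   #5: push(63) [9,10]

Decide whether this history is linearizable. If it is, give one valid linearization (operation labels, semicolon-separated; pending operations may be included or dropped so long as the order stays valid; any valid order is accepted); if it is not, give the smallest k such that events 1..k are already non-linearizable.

the violation lands at event 4, #2's response at time 4: events 1..3 linearize, events 1..4 do not
exhaustive check: the 2 completed stack ops admit one real-time order; illegal
e.g. #1, #2: illegal at step 2, since #2 pop() → empty cannot apply there

not linearizable — minimal violating prefix: 4 events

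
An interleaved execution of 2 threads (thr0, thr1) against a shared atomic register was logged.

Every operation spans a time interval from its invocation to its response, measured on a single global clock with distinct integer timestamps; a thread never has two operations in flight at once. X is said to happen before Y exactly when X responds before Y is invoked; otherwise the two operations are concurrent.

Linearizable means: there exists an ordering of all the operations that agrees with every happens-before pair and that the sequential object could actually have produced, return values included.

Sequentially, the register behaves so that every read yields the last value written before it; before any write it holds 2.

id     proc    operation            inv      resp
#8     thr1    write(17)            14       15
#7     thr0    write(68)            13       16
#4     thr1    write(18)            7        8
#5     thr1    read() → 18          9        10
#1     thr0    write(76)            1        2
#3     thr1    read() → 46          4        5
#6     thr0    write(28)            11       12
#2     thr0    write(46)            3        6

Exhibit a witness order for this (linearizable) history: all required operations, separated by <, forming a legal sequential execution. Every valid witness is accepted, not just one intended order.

#1 < #2 < #3 < #4 < #5 < #6 < #7 < #8

step 1: #1 write(76) — value 76
step 2: #2 write(46) — value 46
step 3: #3 read() → 46 — value 46
step 4: #4 write(18) — value 18
step 5: #5 read() → 18 — value 18
step 6: #6 write(28) — value 28
step 7: #7 write(68) — value 68
step 8: #8 write(17) — value 17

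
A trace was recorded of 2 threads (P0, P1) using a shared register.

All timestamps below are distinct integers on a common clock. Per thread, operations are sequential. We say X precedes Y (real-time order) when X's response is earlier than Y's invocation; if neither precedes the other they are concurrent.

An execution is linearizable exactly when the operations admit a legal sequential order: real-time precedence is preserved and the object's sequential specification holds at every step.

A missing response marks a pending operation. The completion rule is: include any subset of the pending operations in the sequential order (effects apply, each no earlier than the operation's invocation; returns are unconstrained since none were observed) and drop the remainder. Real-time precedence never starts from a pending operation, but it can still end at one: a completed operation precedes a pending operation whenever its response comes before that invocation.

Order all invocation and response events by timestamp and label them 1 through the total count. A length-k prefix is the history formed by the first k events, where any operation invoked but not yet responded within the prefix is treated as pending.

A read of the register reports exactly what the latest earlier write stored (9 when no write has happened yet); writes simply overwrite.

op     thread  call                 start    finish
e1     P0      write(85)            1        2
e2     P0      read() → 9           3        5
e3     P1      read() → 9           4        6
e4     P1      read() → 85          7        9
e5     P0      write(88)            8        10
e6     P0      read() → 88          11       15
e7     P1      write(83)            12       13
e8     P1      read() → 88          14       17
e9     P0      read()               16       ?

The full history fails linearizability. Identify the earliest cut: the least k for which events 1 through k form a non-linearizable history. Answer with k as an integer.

5

events 1..4 are linearizable; a witness order is e1:
step 1: e1 write(85) — value 85
once event 5 joins (e2's response, time 5), exhaustive search finds no witness
every completion of the 1 pending operation (e3) was checked; none linearizes
e.g. e1, e2 (pending dropped): illegal at step 2, since e2 read() → 9 cannot apply there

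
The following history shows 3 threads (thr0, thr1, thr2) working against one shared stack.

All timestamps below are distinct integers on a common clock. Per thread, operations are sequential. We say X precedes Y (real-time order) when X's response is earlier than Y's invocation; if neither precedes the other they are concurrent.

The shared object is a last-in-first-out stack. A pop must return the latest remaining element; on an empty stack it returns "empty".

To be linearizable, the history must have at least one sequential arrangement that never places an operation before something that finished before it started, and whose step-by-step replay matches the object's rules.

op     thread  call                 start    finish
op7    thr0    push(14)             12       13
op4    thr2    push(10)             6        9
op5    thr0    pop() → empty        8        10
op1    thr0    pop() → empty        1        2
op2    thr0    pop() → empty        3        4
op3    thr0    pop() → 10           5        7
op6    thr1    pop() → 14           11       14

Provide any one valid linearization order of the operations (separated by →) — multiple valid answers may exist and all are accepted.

1. op1 pop() → empty, leaving stack <>
2. op2 pop() → empty, leaving stack <>
3. op4 push(10), leaving stack <10>
4. op3 pop() → 10, leaving stack <>
5. op5 pop() → empty, leaving stack <>
6. op7 push(14), leaving stack <14>
7. op6 pop() → 14, leaving stack <>

op1 → op2 → op4 → op3 → op5 → op7 → op6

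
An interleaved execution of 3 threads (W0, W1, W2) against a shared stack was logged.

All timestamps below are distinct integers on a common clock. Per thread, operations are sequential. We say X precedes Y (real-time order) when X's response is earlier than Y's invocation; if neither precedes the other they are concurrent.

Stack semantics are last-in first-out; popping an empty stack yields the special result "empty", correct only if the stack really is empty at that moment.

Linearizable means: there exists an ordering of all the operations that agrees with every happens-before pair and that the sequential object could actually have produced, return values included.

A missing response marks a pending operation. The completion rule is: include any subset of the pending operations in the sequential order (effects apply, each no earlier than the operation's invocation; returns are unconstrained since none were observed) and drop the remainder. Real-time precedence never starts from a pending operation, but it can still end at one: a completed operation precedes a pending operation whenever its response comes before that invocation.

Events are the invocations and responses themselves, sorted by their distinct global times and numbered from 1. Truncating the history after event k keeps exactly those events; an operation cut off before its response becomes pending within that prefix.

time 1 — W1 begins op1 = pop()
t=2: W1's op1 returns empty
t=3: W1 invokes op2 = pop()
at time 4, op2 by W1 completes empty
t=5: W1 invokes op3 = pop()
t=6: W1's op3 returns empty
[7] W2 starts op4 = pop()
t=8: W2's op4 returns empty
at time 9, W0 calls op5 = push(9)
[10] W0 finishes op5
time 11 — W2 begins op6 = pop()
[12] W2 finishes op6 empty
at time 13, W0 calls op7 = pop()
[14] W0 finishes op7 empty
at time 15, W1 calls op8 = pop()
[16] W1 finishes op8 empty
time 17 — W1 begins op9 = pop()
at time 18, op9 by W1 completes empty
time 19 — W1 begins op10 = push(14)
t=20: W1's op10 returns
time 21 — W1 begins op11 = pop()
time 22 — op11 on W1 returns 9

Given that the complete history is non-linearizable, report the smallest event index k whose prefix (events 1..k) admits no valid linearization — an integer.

a valid linearization of events 1..11 exists, for instance op1, op2, op3, op4, op5:
1. op1 pop() → empty, leaving stack <>
2. op2 pop() → empty, leaving stack <>
3. op3 pop() → empty, leaving stack <>
4. op4 pop() → empty, leaving stack <>
5. op5 push(9), leaving stack <9>
include event 12 — op6 responding at 12 — and every candidate order breaks
e.g. op1, op2, op3, op4, op5, op6: illegal at step 6, since op6 pop() → empty cannot apply there

12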